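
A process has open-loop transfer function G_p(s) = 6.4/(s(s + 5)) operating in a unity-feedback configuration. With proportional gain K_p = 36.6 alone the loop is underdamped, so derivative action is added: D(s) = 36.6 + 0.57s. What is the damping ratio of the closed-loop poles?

Forward path: (36.6 + 0.57s)·6.4/(s(s+5)). The closed-loop characteristic equation is s² + (5 + 6.4·0.57)s + 6.4·36.6 = 0.
That is s² + 8.648s + 234.2 = 0, so ω_n = 15.3 rad/s and ζ = 8.648/(2·15.3) = 0.2825.

ζ = 0.283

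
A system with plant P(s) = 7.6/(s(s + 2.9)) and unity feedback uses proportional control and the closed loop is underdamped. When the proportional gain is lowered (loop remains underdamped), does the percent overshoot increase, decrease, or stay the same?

ζ = 2.9/(2√(7.6K_p)) rises as K_p falls; higher damping means less overshoot.

decrease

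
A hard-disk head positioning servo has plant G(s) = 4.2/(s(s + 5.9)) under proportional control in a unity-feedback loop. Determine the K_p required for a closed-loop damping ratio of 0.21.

K_p = 47

Closed-loop characteristic equation: s² + 5.9s + K_p·4.2 = 0.
So ω_n = √(4.2K_p) and 2ζω_n = 5.9, giving ζ = 5.9/(2√(4.2K_p)).
Setting ζ = 0.21: √(4.2K_p) = 5.9/(2·0.21) = 14.05, so K_p = 197.3/4.2 = 47.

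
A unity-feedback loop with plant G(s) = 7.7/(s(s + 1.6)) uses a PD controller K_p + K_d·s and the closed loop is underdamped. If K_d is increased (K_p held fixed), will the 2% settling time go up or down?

Characteristic equation s² + (1.6 + 7.7K_d)s + 7.7K_p = 0: raising K_d increases ζω_n = (1.6+7.7K_d)/2 while the loop stays underdamped, so T_s ≈ 4/(ζω_n) decreases.

decrease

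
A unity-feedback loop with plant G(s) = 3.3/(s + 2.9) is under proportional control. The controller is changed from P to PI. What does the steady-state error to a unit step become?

Adding integral action puts a pole at s = 0 in the forward path, raising the system type to 1; a type-1 loop has zero steady-state error to a step.

0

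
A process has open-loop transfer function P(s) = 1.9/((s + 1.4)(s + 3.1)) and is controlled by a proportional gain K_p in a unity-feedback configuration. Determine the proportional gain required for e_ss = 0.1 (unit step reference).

K_p = 20.6

The loop is type 0, so e_ss(step) = 1/(1 + K_pos) with K_pos = K_p·P(0).
P(0) = 0.4378. Require 1/(1 + K_p·0.4378) = 0.1, so 1 + 0.4378·K_p = 10.
K_p = (10 − 1)/0.4378 = 20.6.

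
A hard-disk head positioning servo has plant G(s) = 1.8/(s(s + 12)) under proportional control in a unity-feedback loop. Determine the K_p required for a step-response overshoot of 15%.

From %OS = 100·exp(−πζ/√(1−ζ²)) = 15%, ζ = −ln(0.15)/√(π²+ln²(0.15)) = 0.5169.
Characteristic equation s² + 12s + 1.8K_p = 0 gives ζ = 12/(2√(1.8K_p)).
Setting ζ = 0.5169: √(1.8K_p) = 12/(2·0.5169) = 11.61, so K_p = 134.7/1.8 = 74.8.

K_p = 74.8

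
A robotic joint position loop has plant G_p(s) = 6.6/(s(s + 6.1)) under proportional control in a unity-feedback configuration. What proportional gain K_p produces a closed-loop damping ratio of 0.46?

K_p = 6.66

Closed-loop characteristic equation: s² + 6.1s + K_p·6.6 = 0.
So ω_n = √(6.6K_p) and 2ζω_n = 6.1, giving ζ = 6.1/(2√(6.6K_p)).
Setting ζ = 0.46: √(6.6K_p) = 6.1/(2·0.46) = 6.63, so K_p = 43.96/6.6 = 6.66.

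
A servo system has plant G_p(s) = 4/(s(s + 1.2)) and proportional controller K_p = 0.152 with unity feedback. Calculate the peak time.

T_p = 6.31 s

Closed-loop characteristic equation: s² + 1.2s + 0.608 = 0, so ω_n = 0.7797 rad/s and ζ = 1.2/(2·0.7797) = 0.7695.
Damped frequency ω_d = ω_n√(1−ζ²) = 0.498 rad/s, so peak time T_p = π/ω_d = 6.31 s.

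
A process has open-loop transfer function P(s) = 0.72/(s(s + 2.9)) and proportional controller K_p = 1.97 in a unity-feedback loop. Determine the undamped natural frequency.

ω_n = 1.19 rad/s

With unity feedback the closed-loop characteristic equation is s² + 2.9s + 1.97·0.72 = s² + 2.9s + 1.418 = 0.
Matching s² + 2ζω_n s + ω_n²: ω_n = √1.418 = 1.191 rad/s and 2ζω_n = 2.9, so ζ = 2.9/(2·1.191) = 1.22.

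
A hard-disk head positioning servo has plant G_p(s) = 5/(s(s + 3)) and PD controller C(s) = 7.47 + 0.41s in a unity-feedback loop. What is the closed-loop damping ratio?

ζ = 0.413

Forward path: (7.47 + 0.41s)·5/(s(s+3)). The closed-loop characteristic equation is s² + (3 + 5·0.41)s + 5·7.47 = 0.
That is s² + 5.05s + 37.35 = 0, so ω_n = 6.111 rad/s and ζ = 5.05/(2·6.111) = 0.4132.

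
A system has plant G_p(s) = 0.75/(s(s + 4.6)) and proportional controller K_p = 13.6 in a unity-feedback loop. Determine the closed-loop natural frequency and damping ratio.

With unity feedback the closed-loop characteristic equation is s² + 4.6s + 13.6·0.75 = s² + 4.6s + 10.2 = 0.
Matching s² + 2ζω_n s + ω_n²: ω_n = √10.2 = 3.194 rad/s and 2ζω_n = 4.6, so ζ = 4.6/(2·3.194) = 0.72.

ω_n = 3.19 rad/s, ζ = 0.72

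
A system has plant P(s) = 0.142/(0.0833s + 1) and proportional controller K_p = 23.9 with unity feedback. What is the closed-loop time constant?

τ = 0.019 s

Closed loop: T(s) = K_p·P/(1+K_p·P) = 3.394/(0.0833s + 1 + 3.394), with pole at s = −(1 + 3.394)/0.0833 = −52.75.
Closed-loop time constant τ = 1/52.75 = 0.019 s.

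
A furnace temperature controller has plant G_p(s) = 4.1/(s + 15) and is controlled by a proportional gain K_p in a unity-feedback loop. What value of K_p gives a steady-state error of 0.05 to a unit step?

The loop is type 0, so e_ss(step) = 1/(1 + K_pos) with K_pos = K_p·G_p(0).
G_p(0) = 0.2733. Require 1/(1 + K_p·0.2733) = 0.05, so 1 + 0.2733·K_p = 20.
K_p = (20 − 1)/0.2733 = 69.5.

K_p = 69.5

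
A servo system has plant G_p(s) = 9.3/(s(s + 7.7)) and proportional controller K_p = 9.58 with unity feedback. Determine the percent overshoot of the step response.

24.6%

Closed-loop characteristic equation: s² + 7.7s + 89.09 = 0, so ω_n = 9.439 rad/s and ζ = 7.7/(2·9.439) = 0.4079.
%OS = 100·exp(−πζ/√(1−ζ²)) = 100·exp(−π·0.4079/√0.8336) = 24.6%.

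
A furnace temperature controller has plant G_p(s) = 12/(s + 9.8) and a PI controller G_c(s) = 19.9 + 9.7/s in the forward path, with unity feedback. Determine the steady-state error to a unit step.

The open loop G_c(s)G_p(s) has a pole at the origin (type 1), so the static position error constant is infinite and e_ss = 1/(1+∞) = 0.

0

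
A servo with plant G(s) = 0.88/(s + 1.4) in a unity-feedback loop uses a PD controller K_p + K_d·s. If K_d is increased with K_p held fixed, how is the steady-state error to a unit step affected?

unchanged

K_d affects only the transient (the s-coefficient); the DC loop gain, and hence e_ss, depends only on K_p.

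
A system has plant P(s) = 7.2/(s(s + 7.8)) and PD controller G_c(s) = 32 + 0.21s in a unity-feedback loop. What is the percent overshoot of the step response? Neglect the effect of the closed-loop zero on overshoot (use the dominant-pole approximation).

36.3%

Forward path: (32 + 0.21s)·7.2/(s(s+7.8)). The closed-loop characteristic equation is s² + (7.8 + 7.2·0.21)s + 7.2·32 = 0.
That is s² + 9.312s + 230.4 = 0, so ω_n = 15.18 rad/s and ζ = 9.312/(2·15.18) = 0.3067.
%OS = 100·exp(−πζ/√(1−ζ²)) = 36.3%.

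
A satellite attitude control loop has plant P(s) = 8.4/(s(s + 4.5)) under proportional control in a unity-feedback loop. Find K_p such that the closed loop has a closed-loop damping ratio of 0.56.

Closed-loop characteristic equation: s² + 4.5s + K_p·8.4 = 0.
So ω_n = √(8.4K_p) and 2ζω_n = 4.5, giving ζ = 4.5/(2√(8.4K_p)).
Setting ζ = 0.56: √(8.4K_p) = 4.5/(2·0.56) = 4.018, so K_p = 16.14/8.4 = 1.92.

K_p = 1.92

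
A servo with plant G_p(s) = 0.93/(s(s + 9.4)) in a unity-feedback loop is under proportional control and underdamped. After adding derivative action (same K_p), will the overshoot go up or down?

decrease

With PD the characteristic equation becomes s² + (a + K·K_d)s + K·K_p = 0; the damping term grows, ζ rises, overshoot falls.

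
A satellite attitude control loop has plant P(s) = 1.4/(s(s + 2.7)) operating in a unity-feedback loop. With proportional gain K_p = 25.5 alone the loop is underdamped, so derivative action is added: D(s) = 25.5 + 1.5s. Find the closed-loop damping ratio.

Forward path: (25.5 + 1.5s)·1.4/(s(s+2.7)). The closed-loop characteristic equation is s² + (2.7 + 1.4·1.5)s + 1.4·25.5 = 0.
That is s² + 4.8s + 35.7 = 0, so ω_n = 5.975 rad/s and ζ = 4.8/(2·5.975) = 0.4017.

ζ = 0.402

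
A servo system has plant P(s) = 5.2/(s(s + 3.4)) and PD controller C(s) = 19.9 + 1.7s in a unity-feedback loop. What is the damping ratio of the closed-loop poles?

ζ = 0.602

Forward path: (19.9 + 1.7s)·5.2/(s(s+3.4)). The closed-loop characteristic equation is s² + (3.4 + 5.2·1.7)s + 5.2·19.9 = 0.
That is s² + 12.24s + 103.5 = 0, so ω_n = 10.17 rad/s and ζ = 12.24/(2·10.17) = 0.6016.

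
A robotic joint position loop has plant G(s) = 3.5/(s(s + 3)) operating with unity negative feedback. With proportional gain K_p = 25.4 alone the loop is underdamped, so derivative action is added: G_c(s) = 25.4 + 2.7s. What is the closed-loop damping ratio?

Forward path: (25.4 + 2.7s)·3.5/(s(s+3)). The closed-loop characteristic equation is s² + (3 + 3.5·2.7)s + 3.5·25.4 = 0.
That is s² + 12.45s + 88.9 = 0, so ω_n = 9.429 rad/s and ζ = 12.45/(2·9.429) = 0.6602.

ζ = 0.66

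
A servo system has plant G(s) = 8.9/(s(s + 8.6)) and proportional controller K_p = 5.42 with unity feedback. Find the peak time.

T_p = 0.576 s

The closed-loop denominator s² + 8.6s + 48.24 gives ω_n = √48.24 = 6.945 and ζ = 8.6/(2ω_n) = 0.6191.
Damped frequency ω_d = ω_n√(1−ζ²) = 5.454 rad/s, so peak time T_p = π/ω_d = 0.576 s.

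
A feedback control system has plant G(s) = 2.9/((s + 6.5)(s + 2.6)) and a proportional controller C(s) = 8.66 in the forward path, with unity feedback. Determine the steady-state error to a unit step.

The loop is type 0. Static position error constant K_pos = C(0)·G(0) = 8.66·0.1716 = 1.486.
Steady-state error to a unit step: e_ss = 1/(1+K_pos) = 1/2.486 = 0.402.

0.402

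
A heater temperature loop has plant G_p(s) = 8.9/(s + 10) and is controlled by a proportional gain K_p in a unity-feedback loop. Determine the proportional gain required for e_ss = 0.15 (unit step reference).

K_p = 6.37

The loop is type 0, so e_ss(step) = 1/(1 + K_pos) with K_pos = K_p·G_p(0).
G_p(0) = 0.89. Require 1/(1 + K_p·0.89) = 0.15, so 1 + 0.89·K_p = 6.667.
K_p = (6.667 − 1)/0.89 = 6.37.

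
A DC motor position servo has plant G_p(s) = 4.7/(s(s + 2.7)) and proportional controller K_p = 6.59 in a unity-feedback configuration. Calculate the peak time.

Closed-loop characteristic equation: s² + 2.7s + 30.97 = 0, so ω_n = 5.565 rad/s and ζ = 2.7/(2·5.565) = 0.2426.
Damped frequency ω_d = ω_n√(1−ζ²) = 5.399 rad/s, so peak time T_p = π/ω_d = 0.582 s.

T_p = 0.582 s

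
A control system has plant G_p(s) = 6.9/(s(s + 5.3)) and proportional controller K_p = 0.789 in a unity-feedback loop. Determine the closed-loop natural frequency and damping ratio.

ω_n = 2.33 rad/s, ζ = 1.14

1 + K_p·G_p(s) = 0 gives s² + 5.3s + 5.444 = 0.
Matching s² + 2ζω_n s + ω_n²: ω_n = √5.444 = 2.333 rad/s and 2ζω_n = 5.3, so ζ = 5.3/(2·2.333) = 1.14.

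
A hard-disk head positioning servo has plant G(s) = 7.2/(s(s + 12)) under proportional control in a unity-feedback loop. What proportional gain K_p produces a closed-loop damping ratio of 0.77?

K_p = 8.43

Closed-loop characteristic equation: s² + 12s + K_p·7.2 = 0.
So ω_n = √(7.2K_p) and 2ζω_n = 12, giving ζ = 12/(2√(7.2K_p)).
Setting ζ = 0.77: √(7.2K_p) = 12/(2·0.77) = 7.792, so K_p = 60.72/7.2 = 8.43.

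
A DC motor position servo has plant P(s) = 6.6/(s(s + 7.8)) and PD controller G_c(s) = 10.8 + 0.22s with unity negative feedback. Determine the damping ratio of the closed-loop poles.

ζ = 0.548

Forward path: (10.8 + 0.22s)·6.6/(s(s+7.8)). The closed-loop characteristic equation is s² + (7.8 + 6.6·0.22)s + 6.6·10.8 = 0.
That is s² + 9.252s + 71.28 = 0, so ω_n = 8.443 rad/s and ζ = 9.252/(2·8.443) = 0.5479.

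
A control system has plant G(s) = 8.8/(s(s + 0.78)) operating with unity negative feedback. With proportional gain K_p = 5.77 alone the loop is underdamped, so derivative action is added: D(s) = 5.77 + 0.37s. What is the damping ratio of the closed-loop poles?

Forward path: (5.77 + 0.37s)·8.8/(s(s+0.78)). The closed-loop characteristic equation is s² + (0.78 + 8.8·0.37)s + 8.8·5.77 = 0.
That is s² + 4.036s + 50.78 = 0, so ω_n = 7.126 rad/s and ζ = 4.036/(2·7.126) = 0.2832.

ζ = 0.283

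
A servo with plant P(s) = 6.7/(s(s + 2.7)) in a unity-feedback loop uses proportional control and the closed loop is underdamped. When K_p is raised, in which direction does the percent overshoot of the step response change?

ζ = 2.7/(2√(6.7K_p)) decreases as K_p grows; lower damping means more overshoot.

increase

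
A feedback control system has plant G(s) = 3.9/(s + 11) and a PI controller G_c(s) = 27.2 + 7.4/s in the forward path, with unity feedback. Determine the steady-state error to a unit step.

0

The open loop G_c(s)G(s) has a pole at the origin (type 1), so the static position error constant is infinite and e_ss = 1/(1+∞) = 0.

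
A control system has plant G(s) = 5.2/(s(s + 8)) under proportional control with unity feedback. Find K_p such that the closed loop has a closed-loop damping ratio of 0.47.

K_p = 13.9

Closed-loop characteristic equation: s² + 8s + K_p·5.2 = 0.
So ω_n = √(5.2K_p) and 2ζω_n = 8, giving ζ = 8/(2√(5.2K_p)).
Setting ζ = 0.47: √(5.2K_p) = 8/(2·0.47) = 8.511, so K_p = 72.43/5.2 = 13.9.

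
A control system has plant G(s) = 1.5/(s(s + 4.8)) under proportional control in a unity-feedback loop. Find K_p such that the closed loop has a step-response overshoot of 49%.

K_p = 78.3

From %OS = 100·exp(−πζ/√(1−ζ²)) = 49%, ζ = −ln(0.49)/√(π²+ln²(0.49)) = 0.2214.
Characteristic equation s² + 4.8s + 1.5K_p = 0 gives ζ = 4.8/(2√(1.5K_p)).
Setting ζ = 0.2214: √(1.5K_p) = 4.8/(2·0.2214) = 10.84, so K_p = 117.5/1.5 = 78.3.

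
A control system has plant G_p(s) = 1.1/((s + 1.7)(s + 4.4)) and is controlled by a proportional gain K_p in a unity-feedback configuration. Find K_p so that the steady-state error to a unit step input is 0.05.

K_p = 129

For a type-0 loop with proportional control, e_ss = 1/(1 + K_p·G_p(0)).
G_p(0) = 0.1471. Require 1/(1 + K_p·0.1471) = 0.05, so 1 + 0.1471·K_p = 20.
K_p = (20 − 1)/0.1471 = 129.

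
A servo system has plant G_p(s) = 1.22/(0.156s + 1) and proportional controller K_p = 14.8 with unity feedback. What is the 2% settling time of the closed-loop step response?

T_s ≈ 0.0327 s

Closed loop: T(s) = K_p·G_p/(1+K_p·G_p) = 18.06/(0.156s + 1 + 18.06), with pole at s = −(1 + 18.06)/0.156 = −122.2.
τ = 1/122.2 = 0.008186 s, so 2% settling time ≈ 4τ = 0.0327 s.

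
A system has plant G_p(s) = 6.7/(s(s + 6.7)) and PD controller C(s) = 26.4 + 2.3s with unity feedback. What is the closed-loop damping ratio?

ζ = 0.831

Forward path: (26.4 + 2.3s)·6.7/(s(s+6.7)). The closed-loop characteristic equation is s² + (6.7 + 6.7·2.3)s + 6.7·26.4 = 0.
That is s² + 22.11s + 176.9 = 0, so ω_n = 13.3 rad/s and ζ = 22.11/(2·13.3) = 0.8312.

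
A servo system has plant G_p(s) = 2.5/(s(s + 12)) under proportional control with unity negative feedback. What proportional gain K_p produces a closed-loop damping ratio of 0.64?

Closed-loop characteristic equation: s² + 12s + K_p·2.5 = 0.
So ω_n = √(2.5K_p) and 2ζω_n = 12, giving ζ = 12/(2√(2.5K_p)).
Setting ζ = 0.64: √(2.5K_p) = 12/(2·0.64) = 9.375, so K_p = 87.89/2.5 = 35.2.

K_p = 35.2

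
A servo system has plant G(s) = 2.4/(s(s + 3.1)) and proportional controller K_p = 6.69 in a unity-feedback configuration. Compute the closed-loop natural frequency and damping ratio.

The closed-loop denominator is s(s+3.1) + 6.69·2.4 = s² + 3.1s + 16.06.
Matching s² + 2ζω_n s + ω_n²: ω_n = √16.06 = 4.007 rad/s and 2ζω_n = 3.1, so ζ = 3.1/(2·4.007) = 0.387.

ω_n = 4.01 rad/s, ζ = 0.387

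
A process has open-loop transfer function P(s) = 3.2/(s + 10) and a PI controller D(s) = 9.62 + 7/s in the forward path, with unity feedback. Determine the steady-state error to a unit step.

The open loop D(s)P(s) has a pole at the origin (type 1), so the static position error constant is infinite and e_ss = 1/(1+∞) = 0.

0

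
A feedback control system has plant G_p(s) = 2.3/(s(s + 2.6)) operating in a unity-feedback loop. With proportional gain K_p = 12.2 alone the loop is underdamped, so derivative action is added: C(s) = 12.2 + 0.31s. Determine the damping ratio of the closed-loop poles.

ζ = 0.313

Forward path: (12.2 + 0.31s)·2.3/(s(s+2.6)). The closed-loop characteristic equation is s² + (2.6 + 2.3·0.31)s + 2.3·12.2 = 0.
That is s² + 3.313s + 28.06 = 0, so ω_n = 5.297 rad/s and ζ = 3.313/(2·5.297) = 0.3127.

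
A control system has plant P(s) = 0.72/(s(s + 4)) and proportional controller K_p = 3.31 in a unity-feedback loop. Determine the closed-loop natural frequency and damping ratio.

The closed-loop denominator is s(s+4) + 3.31·0.72 = s² + 4s + 2.383.
So ω_n² = 2.383 ⇒ ω_n = 1.544 rad/s, and ζ = 4/(2ω_n) = 1.3.

ω_n = 1.54 rad/s, ζ = 1.3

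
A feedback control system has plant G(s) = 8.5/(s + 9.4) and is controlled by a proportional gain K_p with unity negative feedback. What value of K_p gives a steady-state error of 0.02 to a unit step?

For a type-0 loop with proportional control, e_ss = 1/(1 + K_p·G(0)).
G(0) = 0.9043. Require 1/(1 + K_p·0.9043) = 0.02, so 1 + 0.9043·K_p = 50.
K_p = (50 − 1)/0.9043 = 54.2.

K_p = 54.2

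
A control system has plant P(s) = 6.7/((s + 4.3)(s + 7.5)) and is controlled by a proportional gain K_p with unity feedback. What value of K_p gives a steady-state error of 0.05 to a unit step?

K_p = 91.5

For a type-0 loop with proportional control, e_ss = 1/(1 + K_p·P(0)).
P(0) = 0.2078. Require 1/(1 + K_p·0.2078) = 0.05, so 1 + 0.2078·K_p = 20.
K_p = (20 − 1)/0.2078 = 91.5.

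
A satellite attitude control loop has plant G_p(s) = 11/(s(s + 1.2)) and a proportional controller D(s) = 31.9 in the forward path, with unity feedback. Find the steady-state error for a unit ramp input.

The loop has one pole at the origin (type 1). Velocity error constant K_v = lim_{s→0} s·D(s)G_p(s) = 31.9·11/1.2 = 292.4.
Steady-state error to a unit ramp: e_ss = 1/K_v = 0.00342.

0.00342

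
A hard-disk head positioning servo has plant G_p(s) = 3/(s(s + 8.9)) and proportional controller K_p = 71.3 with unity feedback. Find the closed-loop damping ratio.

With unity feedback the closed-loop characteristic equation is s² + 8.9s + 71.3·3 = s² + 8.9s + 213.9 = 0.
So ω_n² = 213.9 ⇒ ω_n = 14.63 rad/s, and ζ = 8.9/(2ω_n) = 0.304.

ζ = 0.304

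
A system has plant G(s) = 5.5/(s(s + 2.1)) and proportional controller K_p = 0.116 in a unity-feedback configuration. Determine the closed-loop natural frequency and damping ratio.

1 + K_p·G(s) = 0 gives s² + 2.1s + 0.638 = 0.
Matching s² + 2ζω_n s + ω_n²: ω_n = √0.638 = 0.7987 rad/s and 2ζω_n = 2.1, so ζ = 2.1/(2·0.7987) = 1.31.

ω_n = 0.799 rad/s, ζ = 1.31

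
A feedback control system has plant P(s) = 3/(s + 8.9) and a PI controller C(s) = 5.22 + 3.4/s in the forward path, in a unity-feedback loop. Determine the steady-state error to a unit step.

The open loop C(s)P(s) has a pole at the origin (type 1), so the static position error constant is infinite and e_ss = 1/(1+∞) = 0.

0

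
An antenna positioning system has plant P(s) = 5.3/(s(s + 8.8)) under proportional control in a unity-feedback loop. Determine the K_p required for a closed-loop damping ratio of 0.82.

K_p = 5.43

Closed-loop characteristic equation: s² + 8.8s + K_p·5.3 = 0.
So ω_n = √(5.3K_p) and 2ζω_n = 8.8, giving ζ = 8.8/(2√(5.3K_p)).
Setting ζ = 0.82: √(5.3K_p) = 8.8/(2·0.82) = 5.366, so K_p = 28.79/5.3 = 5.43.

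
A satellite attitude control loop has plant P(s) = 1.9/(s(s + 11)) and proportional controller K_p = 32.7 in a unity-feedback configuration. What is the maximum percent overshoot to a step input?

4.69%

From 1 + K_pP(s) = 0: s² + 11s + 62.13 = 0 ⇒ ω_n = 7.882, ζ = 0.6978.
%OS = 100·exp(−πζ/√(1−ζ²)) = 100·exp(−π·0.6978/√0.5131) = 4.69%.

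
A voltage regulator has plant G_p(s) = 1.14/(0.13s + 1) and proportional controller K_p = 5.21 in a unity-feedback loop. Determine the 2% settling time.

Closed loop: T(s) = K_p·G_p/(1+K_p·G_p) = 5.939/(0.13s + 1 + 5.939), with pole at s = −(1 + 5.939)/0.13 = −53.38.
τ = 1/53.38 = 0.01873 s, so 2% settling time ≈ 4τ = 0.0749 s.

T_s ≈ 0.0749 s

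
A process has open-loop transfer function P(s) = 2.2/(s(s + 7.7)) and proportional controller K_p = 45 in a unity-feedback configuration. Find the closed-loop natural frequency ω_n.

1 + K_p·P(s) = 0 gives s² + 7.7s + 99 = 0.
Matching s² + 2ζω_n s + ω_n²: ω_n = √99 = 9.95 rad/s and 2ζω_n = 7.7, so ζ = 7.7/(2·9.95) = 0.387.

ω_n = 9.95 rad/s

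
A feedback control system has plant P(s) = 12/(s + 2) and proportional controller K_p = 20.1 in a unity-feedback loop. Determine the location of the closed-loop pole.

s = -243.2

Closed-loop transfer function: T(s) = K_p·P(s)/(1 + K_p·P(s)) = 241.2/(s + 2 + 241.2) = 241.2/(s + 243.2).
The closed-loop pole is at s = −243.2.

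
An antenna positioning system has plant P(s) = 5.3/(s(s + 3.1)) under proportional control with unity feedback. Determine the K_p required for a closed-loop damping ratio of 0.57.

Closed-loop characteristic equation: s² + 3.1s + K_p·5.3 = 0.
So ω_n = √(5.3K_p) and 2ζω_n = 3.1, giving ζ = 3.1/(2√(5.3K_p)).
Setting ζ = 0.57: √(5.3K_p) = 3.1/(2·0.57) = 2.719, so K_p = 7.395/5.3 = 1.4.

K_p = 1.4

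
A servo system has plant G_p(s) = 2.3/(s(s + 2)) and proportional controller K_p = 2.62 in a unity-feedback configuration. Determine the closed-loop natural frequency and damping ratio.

ω_n = 2.45 rad/s, ζ = 0.407

With unity feedback the closed-loop characteristic equation is s² + 2s + 2.62·2.3 = s² + 2s + 6.026 = 0.
Matching s² + 2ζω_n s + ω_n²: ω_n = √6.026 = 2.455 rad/s and 2ζω_n = 2, so ζ = 2/(2·2.455) = 0.407.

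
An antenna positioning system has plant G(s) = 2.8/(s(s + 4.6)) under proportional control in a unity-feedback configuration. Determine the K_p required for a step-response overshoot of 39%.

From %OS = 100·exp(−πζ/√(1−ζ²)) = 39%, ζ = −ln(0.39)/√(π²+ln²(0.39)) = 0.2871.
Characteristic equation s² + 4.6s + 2.8K_p = 0 gives ζ = 4.6/(2√(2.8K_p)).
Setting ζ = 0.2871: √(2.8K_p) = 4.6/(2·0.2871) = 8.011, so K_p = 64.18/2.8 = 22.9.

K_p = 22.9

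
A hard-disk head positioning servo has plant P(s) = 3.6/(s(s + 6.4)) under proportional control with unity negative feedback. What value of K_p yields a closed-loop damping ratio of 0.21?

K_p = 64.5

Closed-loop characteristic equation: s² + 6.4s + K_p·3.6 = 0.
So ω_n = √(3.6K_p) and 2ζω_n = 6.4, giving ζ = 6.4/(2√(3.6K_p)).
Setting ζ = 0.21: √(3.6K_p) = 6.4/(2·0.21) = 15.24, so K_p = 232.2/3.6 = 64.5.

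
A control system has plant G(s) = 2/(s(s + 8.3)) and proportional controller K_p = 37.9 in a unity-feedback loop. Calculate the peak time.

T_p = 0.41 s

Closed-loop characteristic equation: s² + 8.3s + 75.8 = 0, so ω_n = 8.706 rad/s and ζ = 8.3/(2·8.706) = 0.4767.
Damped frequency ω_d = ω_n√(1−ζ²) = 7.654 rad/s, so peak time T_p = π/ω_d = 0.41 s.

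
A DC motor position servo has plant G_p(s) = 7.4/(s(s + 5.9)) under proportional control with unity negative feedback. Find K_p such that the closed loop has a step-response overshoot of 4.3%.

From %OS = 100·exp(−πζ/√(1−ζ²)) = 4.3%, ζ = −ln(0.043)/√(π²+ln²(0.043)) = 0.7077.
Characteristic equation s² + 5.9s + 7.4K_p = 0 gives ζ = 5.9/(2√(7.4K_p)).
Setting ζ = 0.7077: √(7.4K_p) = 5.9/(2·0.7077) = 4.169, so K_p = 17.38/7.4 = 2.35.

K_p = 2.35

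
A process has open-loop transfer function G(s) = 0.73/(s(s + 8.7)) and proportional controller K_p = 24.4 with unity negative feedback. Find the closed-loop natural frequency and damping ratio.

ω_n = 4.22 rad/s, ζ = 1.03

The closed-loop denominator is s(s+8.7) + 24.4·0.73 = s² + 8.7s + 17.81.
So ω_n² = 17.81 ⇒ ω_n = 4.22 rad/s, and ζ = 8.7/(2ω_n) = 1.03.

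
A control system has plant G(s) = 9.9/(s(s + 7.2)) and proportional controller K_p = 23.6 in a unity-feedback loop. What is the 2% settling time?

T_s ≈ 1.11 s

Closed-loop characteristic equation: s² + 7.2s + 233.6 = 0, so ω_n = 15.29 rad/s and ζ = 7.2/(2·15.29) = 0.2355.
2% settling time T_s ≈ 4/(ζω_n) = 4/3.6 = 1.11 s.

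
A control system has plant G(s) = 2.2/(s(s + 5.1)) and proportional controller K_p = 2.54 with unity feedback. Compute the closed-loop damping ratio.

1 + K_p·G(s) = 0 gives s² + 5.1s + 5.588 = 0.
So ω_n² = 5.588 ⇒ ω_n = 2.364 rad/s, and ζ = 5.1/(2ω_n) = 1.08.

ζ = 1.08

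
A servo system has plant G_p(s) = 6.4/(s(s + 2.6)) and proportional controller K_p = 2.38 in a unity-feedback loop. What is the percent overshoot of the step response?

33%

The closed-loop denominator s² + 2.6s + 15.23 gives ω_n = √15.23 = 3.903 and ζ = 2.6/(2ω_n) = 0.3331.
%OS = 100·exp(−πζ/√(1−ζ²)) = 100·exp(−π·0.3331/√0.889) = 33%.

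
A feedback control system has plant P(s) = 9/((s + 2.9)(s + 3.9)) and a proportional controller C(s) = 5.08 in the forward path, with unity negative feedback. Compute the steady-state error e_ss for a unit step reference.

0.198

The loop is type 0. Static position error constant K_pos = C(0)·P(0) = 5.08·0.7958 = 4.042.
Steady-state error to a unit step: e_ss = 1/(1+K_pos) = 1/5.042 = 0.198.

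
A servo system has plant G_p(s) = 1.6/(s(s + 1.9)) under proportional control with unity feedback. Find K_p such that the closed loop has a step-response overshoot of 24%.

From %OS = 100·exp(−πζ/√(1−ζ²)) = 24%, ζ = −ln(0.24)/√(π²+ln²(0.24)) = 0.4136.
Characteristic equation s² + 1.9s + 1.6K_p = 0 gives ζ = 1.9/(2√(1.6K_p)).
Setting ζ = 0.4136: √(1.6K_p) = 1.9/(2·0.4136) = 2.297, so K_p = 5.276/1.6 = 3.3.

K_p = 3.3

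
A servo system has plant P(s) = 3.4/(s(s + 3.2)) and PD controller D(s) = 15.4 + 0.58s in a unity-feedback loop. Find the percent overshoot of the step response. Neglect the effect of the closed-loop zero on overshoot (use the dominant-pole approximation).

Forward path: (15.4 + 0.58s)·3.4/(s(s+3.2)). The closed-loop characteristic equation is s² + (3.2 + 3.4·0.58)s + 3.4·15.4 = 0.
That is s² + 5.172s + 52.36 = 0, so ω_n = 7.236 rad/s and ζ = 5.172/(2·7.236) = 0.3574.
%OS = 100·exp(−πζ/√(1−ζ²)) = 30.1%.

30.1%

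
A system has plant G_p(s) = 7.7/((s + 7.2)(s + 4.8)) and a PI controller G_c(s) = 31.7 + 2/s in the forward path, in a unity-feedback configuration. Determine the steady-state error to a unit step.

The open loop G_c(s)G_p(s) has a pole at the origin (type 1), so the static position error constant is infinite and e_ss = 1/(1+∞) = 0.

0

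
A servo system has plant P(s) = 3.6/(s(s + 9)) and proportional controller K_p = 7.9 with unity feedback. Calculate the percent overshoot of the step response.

Closed-loop characteristic equation: s² + 9s + 28.44 = 0, so ω_n = 5.333 rad/s and ζ = 9/(2·5.333) = 0.8438.
%OS = 100·exp(−πζ/√(1−ζ²)) = 100·exp(−π·0.8438/√0.288) = 0.716%.

0.716%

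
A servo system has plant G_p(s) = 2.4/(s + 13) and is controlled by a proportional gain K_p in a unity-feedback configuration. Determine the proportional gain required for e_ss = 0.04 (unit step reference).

Steady-state error for a unit step on this type-0 loop is 1/(1 + K_p·G_p(0)).
G_p(0) = 0.1846. Require 1/(1 + K_p·0.1846) = 0.04, so 1 + 0.1846·K_p = 25.
K_p = (25 − 1)/0.1846 = 130.

K_p = 130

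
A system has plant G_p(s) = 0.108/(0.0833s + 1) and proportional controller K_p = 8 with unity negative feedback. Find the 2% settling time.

Closed loop: T(s) = K_p·G_p/(1+K_p·G_p) = 0.864/(0.0833s + 1 + 0.864), with pole at s = −(1 + 0.864)/0.0833 = −22.38.
τ = 1/22.38 = 0.04469 s, so 2% settling time ≈ 4τ = 0.179 s.

T_s ≈ 0.179 s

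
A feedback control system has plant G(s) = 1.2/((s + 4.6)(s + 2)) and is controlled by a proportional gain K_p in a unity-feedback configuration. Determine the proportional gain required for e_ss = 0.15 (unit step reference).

K_p = 43.4

Steady-state error for a unit step on this type-0 loop is 1/(1 + K_p·G(0)).
G(0) = 0.1304. Require 1/(1 + K_p·0.1304) = 0.15, so 1 + 0.1304·K_p = 6.667.
K_p = (6.667 − 1)/0.1304 = 43.4.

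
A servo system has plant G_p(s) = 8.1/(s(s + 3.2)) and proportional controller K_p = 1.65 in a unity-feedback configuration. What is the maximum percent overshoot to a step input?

From 1 + K_pG_p(s) = 0: s² + 3.2s + 13.36 = 0 ⇒ ω_n = 3.656, ζ = 0.4377.
%OS = 100·exp(−πζ/√(1−ζ²)) = 100·exp(−π·0.4377/√0.8085) = 21.7%.

21.7%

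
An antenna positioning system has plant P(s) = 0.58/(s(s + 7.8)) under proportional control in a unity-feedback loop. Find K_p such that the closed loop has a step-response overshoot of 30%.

K_p = 205

From %OS = 100·exp(−πζ/√(1−ζ²)) = 30%, ζ = −ln(0.3)/√(π²+ln²(0.3)) = 0.3579.
Characteristic equation s² + 7.8s + 0.58K_p = 0 gives ζ = 7.8/(2√(0.58K_p)).
Setting ζ = 0.3579: √(0.58K_p) = 7.8/(2·0.3579) = 10.9, so K_p = 118.8/0.58 = 205.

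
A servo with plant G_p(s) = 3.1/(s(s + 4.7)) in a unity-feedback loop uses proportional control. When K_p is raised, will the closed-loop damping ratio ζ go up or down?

ζ = 4.7/(2√(3.1K_p)); increasing K_p raises the denominator, so ζ falls.

decrease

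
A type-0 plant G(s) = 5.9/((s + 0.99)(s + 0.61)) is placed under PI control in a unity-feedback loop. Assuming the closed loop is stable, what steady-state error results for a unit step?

The PI controller's integrator makes the forward path type 1, so e_ss to a step is zero.

0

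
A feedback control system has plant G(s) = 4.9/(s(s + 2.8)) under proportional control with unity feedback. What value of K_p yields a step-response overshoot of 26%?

From %OS = 100·exp(−πζ/√(1−ζ²)) = 26%, ζ = −ln(0.26)/√(π²+ln²(0.26)) = 0.3941.
Characteristic equation s² + 2.8s + 4.9K_p = 0 gives ζ = 2.8/(2√(4.9K_p)).
Setting ζ = 0.3941: √(4.9K_p) = 2.8/(2·0.3941) = 3.553, so K_p = 12.62/4.9 = 2.58.

K_p = 2.58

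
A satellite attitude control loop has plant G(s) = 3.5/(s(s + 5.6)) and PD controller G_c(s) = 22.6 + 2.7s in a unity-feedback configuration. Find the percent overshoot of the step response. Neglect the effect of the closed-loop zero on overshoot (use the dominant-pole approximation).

0.683%

Forward path: (22.6 + 2.7s)·3.5/(s(s+5.6)). The closed-loop characteristic equation is s² + (5.6 + 3.5·2.7)s + 3.5·22.6 = 0.
That is s² + 15.05s + 79.1 = 0, so ω_n = 8.894 rad/s and ζ = 15.05/(2·8.894) = 0.8461.
%OS = 100·exp(−πζ/√(1−ζ²)) = 0.683%.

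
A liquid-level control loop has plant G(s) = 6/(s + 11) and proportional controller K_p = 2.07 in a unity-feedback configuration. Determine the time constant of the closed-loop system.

τ = 0.0427 s

Closed-loop transfer function: T(s) = K_p·G(s)/(1 + K_p·G(s)) = 12.42/(s + 11 + 12.42) = 12.42/(s + 23.42).
Time constant τ = 1/23.42 = 0.0427 s.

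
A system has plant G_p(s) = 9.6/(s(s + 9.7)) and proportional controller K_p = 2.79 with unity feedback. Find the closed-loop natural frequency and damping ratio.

1 + K_p·G_p(s) = 0 gives s² + 9.7s + 26.78 = 0.
Matching s² + 2ζω_n s + ω_n²: ω_n = √26.78 = 5.175 rad/s and 2ζω_n = 9.7, so ζ = 9.7/(2·5.175) = 0.937.

ω_n = 5.18 rad/s, ζ = 0.937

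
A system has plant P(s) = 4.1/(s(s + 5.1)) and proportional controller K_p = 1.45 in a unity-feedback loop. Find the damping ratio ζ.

ζ = 1.05

1 + K_p·P(s) = 0 gives s² + 5.1s + 5.945 = 0.
Matching s² + 2ζω_n s + ω_n²: ω_n = √5.945 = 2.438 rad/s and 2ζω_n = 5.1, so ζ = 5.1/(2·2.438) = 1.05.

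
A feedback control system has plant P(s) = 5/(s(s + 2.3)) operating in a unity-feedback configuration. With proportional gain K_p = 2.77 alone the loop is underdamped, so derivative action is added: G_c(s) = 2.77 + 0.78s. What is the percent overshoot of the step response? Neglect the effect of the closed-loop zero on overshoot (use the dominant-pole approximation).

Forward path: (2.77 + 0.78s)·5/(s(s+2.3)). The closed-loop characteristic equation is s² + (2.3 + 5·0.78)s + 5·2.77 = 0.
That is s² + 6.2s + 13.85 = 0, so ω_n = 3.722 rad/s and ζ = 6.2/(2·3.722) = 0.833.
%OS = 100·exp(−πζ/√(1−ζ²)) = 0.883%.

0.883%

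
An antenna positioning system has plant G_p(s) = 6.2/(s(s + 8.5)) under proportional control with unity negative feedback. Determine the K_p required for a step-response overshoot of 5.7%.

K_p = 6.42

From %OS = 100·exp(−πζ/√(1−ζ²)) = 5.7%, ζ = −ln(0.057)/√(π²+ln²(0.057)) = 0.6738.
Characteristic equation s² + 8.5s + 6.2K_p = 0 gives ζ = 8.5/(2√(6.2K_p)).
Setting ζ = 0.6738: √(6.2K_p) = 8.5/(2·0.6738) = 6.308, so K_p = 39.79/6.2 = 6.42.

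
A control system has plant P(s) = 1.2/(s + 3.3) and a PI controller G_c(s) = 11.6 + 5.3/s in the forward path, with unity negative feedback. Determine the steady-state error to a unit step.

The open loop G_c(s)P(s) has a pole at the origin (type 1), so the static position error constant is infinite and e_ss = 1/(1+∞) = 0.

0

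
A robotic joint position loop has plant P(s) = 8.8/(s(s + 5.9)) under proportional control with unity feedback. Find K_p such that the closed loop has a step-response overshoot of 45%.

From %OS = 100·exp(−πζ/√(1−ζ²)) = 45%, ζ = −ln(0.45)/√(π²+ln²(0.45)) = 0.2463.
Characteristic equation s² + 5.9s + 8.8K_p = 0 gives ζ = 5.9/(2√(8.8K_p)).
Setting ζ = 0.2463: √(8.8K_p) = 5.9/(2·0.2463) = 11.98, so K_p = 143.4/8.8 = 16.3.

K_p = 16.3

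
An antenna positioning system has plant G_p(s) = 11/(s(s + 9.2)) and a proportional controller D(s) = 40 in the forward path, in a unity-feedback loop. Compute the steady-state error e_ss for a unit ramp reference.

The loop has one pole at the origin (type 1). Velocity error constant K_v = lim_{s→0} s·D(s)G_p(s) = 40·11/9.2 = 47.83.
Steady-state error to a unit ramp: e_ss = 1/K_v = 0.0209.

0.0209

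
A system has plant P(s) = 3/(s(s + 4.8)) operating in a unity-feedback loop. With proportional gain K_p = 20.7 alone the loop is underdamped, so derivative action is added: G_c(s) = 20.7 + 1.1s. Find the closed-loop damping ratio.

ζ = 0.514

Forward path: (20.7 + 1.1s)·3/(s(s+4.8)). The closed-loop characteristic equation is s² + (4.8 + 3·1.1)s + 3·20.7 = 0.
That is s² + 8.1s + 62.1 = 0, so ω_n = 7.88 rad/s and ζ = 8.1/(2·7.88) = 0.5139.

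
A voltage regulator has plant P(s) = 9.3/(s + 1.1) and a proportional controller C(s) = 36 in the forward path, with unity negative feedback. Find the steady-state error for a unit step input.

0.00327

The loop is type 0. Static position error constant K_pos = C(0)·P(0) = 36·8.455 = 304.4.
Steady-state error to a unit step: e_ss = 1/(1+K_pos) = 1/305.4 = 0.00327.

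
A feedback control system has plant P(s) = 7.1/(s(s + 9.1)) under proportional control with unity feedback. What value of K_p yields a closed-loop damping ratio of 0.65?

K_p = 6.9

Closed-loop characteristic equation: s² + 9.1s + K_p·7.1 = 0.
So ω_n = √(7.1K_p) and 2ζω_n = 9.1, giving ζ = 9.1/(2√(7.1K_p)).
Setting ζ = 0.65: √(7.1K_p) = 9.1/(2·0.65) = 7, so K_p = 49/7.1 = 6.9.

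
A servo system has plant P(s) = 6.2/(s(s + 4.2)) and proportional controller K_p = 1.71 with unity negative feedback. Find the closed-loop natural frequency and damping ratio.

ω_n = 3.26 rad/s, ζ = 0.645

1 + K_p·P(s) = 0 gives s² + 4.2s + 10.6 = 0.
So ω_n² = 10.6 ⇒ ω_n = 3.256 rad/s, and ζ = 4.2/(2ω_n) = 0.645.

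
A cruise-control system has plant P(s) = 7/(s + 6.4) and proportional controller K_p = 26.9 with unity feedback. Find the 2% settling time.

Closed-loop transfer function: T(s) = K_p·P(s)/(1 + K_p·P(s)) = 188.3/(s + 6.4 + 188.3) = 188.3/(s + 194.7).
Time constant τ = 1/194.7 = 0.005136 s, so the 2% settling time is about 4τ = 0.0205 s.

T_s ≈ 0.0205 s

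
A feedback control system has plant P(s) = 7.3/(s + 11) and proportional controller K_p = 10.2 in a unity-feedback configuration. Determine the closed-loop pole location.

s = -85.46

Closed-loop transfer function: T(s) = K_p·P(s)/(1 + K_p·P(s)) = 74.46/(s + 11 + 74.46) = 74.46/(s + 85.46).
The closed-loop pole is at s = −85.46.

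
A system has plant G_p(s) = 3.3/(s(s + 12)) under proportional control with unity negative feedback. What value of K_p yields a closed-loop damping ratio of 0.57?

Closed-loop characteristic equation: s² + 12s + K_p·3.3 = 0.
So ω_n = √(3.3K_p) and 2ζω_n = 12, giving ζ = 12/(2√(3.3K_p)).
Setting ζ = 0.57: √(3.3K_p) = 12/(2·0.57) = 10.53, so K_p = 110.8/3.3 = 33.6.

K_p = 33.6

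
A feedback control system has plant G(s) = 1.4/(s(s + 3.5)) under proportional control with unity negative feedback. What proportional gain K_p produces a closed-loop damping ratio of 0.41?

Closed-loop characteristic equation: s² + 3.5s + K_p·1.4 = 0.
So ω_n = √(1.4K_p) and 2ζω_n = 3.5, giving ζ = 3.5/(2√(1.4K_p)).
Setting ζ = 0.41: √(1.4K_p) = 3.5/(2·0.41) = 4.268, so K_p = 18.22/1.4 = 13.

K_p = 13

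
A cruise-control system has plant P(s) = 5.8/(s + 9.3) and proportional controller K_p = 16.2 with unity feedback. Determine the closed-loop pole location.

Closed-loop transfer function: T(s) = K_p·P(s)/(1 + K_p·P(s)) = 93.96/(s + 9.3 + 93.96) = 93.96/(s + 103.3).
The closed-loop pole is at s = −103.3.

s = -103.3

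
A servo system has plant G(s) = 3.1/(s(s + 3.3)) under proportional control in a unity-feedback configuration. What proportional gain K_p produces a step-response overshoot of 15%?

K_p = 3.29

From %OS = 100·exp(−πζ/√(1−ζ²)) = 15%, ζ = −ln(0.15)/√(π²+ln²(0.15)) = 0.5169.
Characteristic equation s² + 3.3s + 3.1K_p = 0 gives ζ = 3.3/(2√(3.1K_p)).
Setting ζ = 0.5169: √(3.1K_p) = 3.3/(2·0.5169) = 3.192, so K_p = 10.19/3.1 = 3.29.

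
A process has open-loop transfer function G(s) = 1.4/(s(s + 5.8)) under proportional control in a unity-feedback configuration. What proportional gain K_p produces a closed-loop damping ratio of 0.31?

K_p = 62.5

Closed-loop characteristic equation: s² + 5.8s + K_p·1.4 = 0.
So ω_n = √(1.4K_p) and 2ζω_n = 5.8, giving ζ = 5.8/(2√(1.4K_p)).
Setting ζ = 0.31: √(1.4K_p) = 5.8/(2·0.31) = 9.355, so K_p = 87.51/1.4 = 62.5.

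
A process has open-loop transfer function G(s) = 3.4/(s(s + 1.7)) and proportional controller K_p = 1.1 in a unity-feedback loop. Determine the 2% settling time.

T_s ≈ 4.71 s

Closed-loop characteristic equation: s² + 1.7s + 3.74 = 0, so ω_n = 1.934 rad/s and ζ = 1.7/(2·1.934) = 0.4395.
2% settling time T_s ≈ 4/(ζω_n) = 4/0.85 = 4.71 s.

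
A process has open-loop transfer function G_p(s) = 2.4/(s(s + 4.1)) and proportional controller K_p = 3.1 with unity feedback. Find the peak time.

Closed-loop characteristic equation: s² + 4.1s + 7.44 = 0, so ω_n = 2.728 rad/s and ζ = 4.1/(2·2.728) = 0.7516.
Damped frequency ω_d = ω_n√(1−ζ²) = 1.799 rad/s, so peak time T_p = π/ω_d = 1.75 s.

T_p = 1.75 s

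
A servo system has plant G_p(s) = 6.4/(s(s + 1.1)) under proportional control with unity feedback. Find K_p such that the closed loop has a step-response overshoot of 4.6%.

K_p = 0.0965

From %OS = 100·exp(−πζ/√(1−ζ²)) = 4.6%, ζ = −ln(0.046)/√(π²+ln²(0.046)) = 0.7.
Characteristic equation s² + 1.1s + 6.4K_p = 0 gives ζ = 1.1/(2√(6.4K_p)).
Setting ζ = 0.7: √(6.4K_p) = 1.1/(2·0.7) = 0.7857, so K_p = 0.6174/6.4 = 0.0965.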